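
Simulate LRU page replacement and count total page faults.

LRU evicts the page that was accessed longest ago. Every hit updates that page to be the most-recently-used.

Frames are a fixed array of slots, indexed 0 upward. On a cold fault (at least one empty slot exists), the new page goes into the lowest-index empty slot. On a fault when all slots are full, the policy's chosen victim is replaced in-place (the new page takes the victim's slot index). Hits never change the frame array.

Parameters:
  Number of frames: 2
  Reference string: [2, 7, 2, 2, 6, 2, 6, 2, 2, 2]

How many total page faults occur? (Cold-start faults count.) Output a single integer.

Answer: 3

Derivation:
Step 0: ref 2 → FAULT, frames=[2,-]
Step 1: ref 7 → FAULT, frames=[2,7]
Step 2: ref 2 → HIT, frames=[2,7]
Step 3: ref 2 → HIT, frames=[2,7]
Step 4: ref 6 → FAULT (evict 7), frames=[2,6]
Step 5: ref 2 → HIT, frames=[2,6]
Step 6: ref 6 → HIT, frames=[2,6]
Step 7: ref 2 → HIT, frames=[2,6]
Step 8: ref 2 → HIT, frames=[2,6]
Step 9: ref 2 → HIT, frames=[2,6]
Total faults: 3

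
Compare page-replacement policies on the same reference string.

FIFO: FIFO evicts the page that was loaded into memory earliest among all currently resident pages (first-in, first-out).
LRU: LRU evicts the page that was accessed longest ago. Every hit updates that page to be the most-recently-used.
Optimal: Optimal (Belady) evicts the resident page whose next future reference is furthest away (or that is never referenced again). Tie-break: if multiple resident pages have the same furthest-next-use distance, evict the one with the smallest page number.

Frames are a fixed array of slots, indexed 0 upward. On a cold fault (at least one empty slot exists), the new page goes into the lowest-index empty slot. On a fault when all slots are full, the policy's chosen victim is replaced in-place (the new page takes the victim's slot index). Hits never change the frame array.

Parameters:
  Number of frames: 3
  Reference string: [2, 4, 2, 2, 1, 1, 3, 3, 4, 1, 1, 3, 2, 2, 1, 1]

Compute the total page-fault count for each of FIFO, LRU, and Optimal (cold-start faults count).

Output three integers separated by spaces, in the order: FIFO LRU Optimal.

--- FIFO ---
  step 0: ref 2 -> FAULT, frames=[2,-,-] (faults so far: 1)
  step 1: ref 4 -> FAULT, frames=[2,4,-] (faults so far: 2)
  step 2: ref 2 -> HIT, frames=[2,4,-] (faults so far: 2)
  step 3: ref 2 -> HIT, frames=[2,4,-] (faults so far: 2)
  step 4: ref 1 -> FAULT, frames=[2,4,1] (faults so far: 3)
  step 5: ref 1 -> HIT, frames=[2,4,1] (faults so far: 3)
  step 6: ref 3 -> FAULT, evict 2, frames=[3,4,1] (faults so far: 4)
  step 7: ref 3 -> HIT, frames=[3,4,1] (faults so far: 4)
  step 8: ref 4 -> HIT, frames=[3,4,1] (faults so far: 4)
  step 9: ref 1 -> HIT, frames=[3,4,1] (faults so far: 4)
  step 10: ref 1 -> HIT, frames=[3,4,1] (faults so far: 4)
  step 11: ref 3 -> HIT, frames=[3,4,1] (faults so far: 4)
  step 12: ref 2 -> FAULT, evict 4, frames=[3,2,1] (faults so far: 5)
  step 13: ref 2 -> HIT, frames=[3,2,1] (faults so far: 5)
  step 14: ref 1 -> HIT, frames=[3,2,1] (faults so far: 5)
  step 15: ref 1 -> HIT, frames=[3,2,1] (faults so far: 5)
  FIFO total faults: 5
--- LRU ---
  step 0: ref 2 -> FAULT, frames=[2,-,-] (faults so far: 1)
  step 1: ref 4 -> FAULT, frames=[2,4,-] (faults so far: 2)
  step 2: ref 2 -> HIT, frames=[2,4,-] (faults so far: 2)
  step 3: ref 2 -> HIT, frames=[2,4,-] (faults so far: 2)
  step 4: ref 1 -> FAULT, frames=[2,4,1] (faults so far: 3)
  step 5: ref 1 -> HIT, frames=[2,4,1] (faults so far: 3)
  step 6: ref 3 -> FAULT, evict 4, frames=[2,3,1] (faults so far: 4)
  step 7: ref 3 -> HIT, frames=[2,3,1] (faults so far: 4)
  step 8: ref 4 -> FAULT, evict 2, frames=[4,3,1] (faults so far: 5)
  step 9: ref 1 -> HIT, frames=[4,3,1] (faults so far: 5)
  step 10: ref 1 -> HIT, frames=[4,3,1] (faults so far: 5)
  step 11: ref 3 -> HIT, frames=[4,3,1] (faults so far: 5)
  step 12: ref 2 -> FAULT, evict 4, frames=[2,3,1] (faults so far: 6)
  step 13: ref 2 -> HIT, frames=[2,3,1] (faults so far: 6)
  step 14: ref 1 -> HIT, frames=[2,3,1] (faults so far: 6)
  step 15: ref 1 -> HIT, frames=[2,3,1] (faults so far: 6)
  LRU total faults: 6
--- Optimal ---
  step 0: ref 2 -> FAULT, frames=[2,-,-] (faults so far: 1)
  step 1: ref 4 -> FAULT, frames=[2,4,-] (faults so far: 2)
  step 2: ref 2 -> HIT, frames=[2,4,-] (faults so far: 2)
  step 3: ref 2 -> HIT, frames=[2,4,-] (faults so far: 2)
  step 4: ref 1 -> FAULT, frames=[2,4,1] (faults so far: 3)
  step 5: ref 1 -> HIT, frames=[2,4,1] (faults so far: 3)
  step 6: ref 3 -> FAULT, evict 2, frames=[3,4,1] (faults so far: 4)
  step 7: ref 3 -> HIT, frames=[3,4,1] (faults so far: 4)
  step 8: ref 4 -> HIT, frames=[3,4,1] (faults so far: 4)
  step 9: ref 1 -> HIT, frames=[3,4,1] (faults so far: 4)
  step 10: ref 1 -> HIT, frames=[3,4,1] (faults so far: 4)
  step 11: ref 3 -> HIT, frames=[3,4,1] (faults so far: 4)
  step 12: ref 2 -> FAULT, evict 3, frames=[2,4,1] (faults so far: 5)
  step 13: ref 2 -> HIT, frames=[2,4,1] (faults so far: 5)
  step 14: ref 1 -> HIT, frames=[2,4,1] (faults so far: 5)
  step 15: ref 1 -> HIT, frames=[2,4,1] (faults so far: 5)
  Optimal total faults: 5

Answer: 5 6 5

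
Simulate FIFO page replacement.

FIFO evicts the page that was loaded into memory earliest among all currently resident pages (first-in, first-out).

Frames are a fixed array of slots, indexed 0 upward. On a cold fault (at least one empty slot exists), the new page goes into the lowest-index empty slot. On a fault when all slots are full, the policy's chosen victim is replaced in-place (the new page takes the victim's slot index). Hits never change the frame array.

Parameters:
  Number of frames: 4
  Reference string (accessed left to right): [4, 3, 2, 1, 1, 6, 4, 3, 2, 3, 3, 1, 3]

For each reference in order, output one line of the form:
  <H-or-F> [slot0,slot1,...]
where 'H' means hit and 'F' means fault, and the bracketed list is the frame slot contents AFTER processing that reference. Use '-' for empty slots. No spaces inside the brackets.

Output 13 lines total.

F [4,-,-,-]
F [4,3,-,-]
F [4,3,2,-]
F [4,3,2,1]
H [4,3,2,1]
F [6,3,2,1]
F [6,4,2,1]
F [6,4,3,1]
F [6,4,3,2]
H [6,4,3,2]
H [6,4,3,2]
F [1,4,3,2]
H [1,4,3,2]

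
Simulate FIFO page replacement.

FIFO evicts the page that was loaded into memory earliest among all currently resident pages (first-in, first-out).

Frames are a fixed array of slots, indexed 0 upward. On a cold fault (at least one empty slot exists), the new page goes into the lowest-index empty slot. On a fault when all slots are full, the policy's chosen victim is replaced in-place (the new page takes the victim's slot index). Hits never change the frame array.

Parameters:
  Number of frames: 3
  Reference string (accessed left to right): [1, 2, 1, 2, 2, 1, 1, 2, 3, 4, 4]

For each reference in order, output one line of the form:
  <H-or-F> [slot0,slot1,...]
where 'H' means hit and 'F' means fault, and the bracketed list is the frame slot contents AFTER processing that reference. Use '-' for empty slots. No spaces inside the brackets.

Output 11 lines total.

F [1,-,-]
F [1,2,-]
H [1,2,-]
H [1,2,-]
H [1,2,-]
H [1,2,-]
H [1,2,-]
H [1,2,-]
F [1,2,3]
F [4,2,3]
H [4,2,3]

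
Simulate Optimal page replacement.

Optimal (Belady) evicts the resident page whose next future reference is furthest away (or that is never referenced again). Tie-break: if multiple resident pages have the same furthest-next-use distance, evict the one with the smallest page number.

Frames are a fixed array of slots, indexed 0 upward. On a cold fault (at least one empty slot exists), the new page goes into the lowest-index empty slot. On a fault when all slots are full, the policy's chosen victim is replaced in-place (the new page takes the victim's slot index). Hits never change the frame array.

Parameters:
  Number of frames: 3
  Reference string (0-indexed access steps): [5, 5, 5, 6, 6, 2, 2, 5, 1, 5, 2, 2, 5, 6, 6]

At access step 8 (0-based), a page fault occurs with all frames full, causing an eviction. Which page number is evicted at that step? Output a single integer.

Answer: 6

Derivation:
Step 0: ref 5 -> FAULT, frames=[5,-,-]
Step 1: ref 5 -> HIT, frames=[5,-,-]
Step 2: ref 5 -> HIT, frames=[5,-,-]
Step 3: ref 6 -> FAULT, frames=[5,6,-]
Step 4: ref 6 -> HIT, frames=[5,6,-]
Step 5: ref 2 -> FAULT, frames=[5,6,2]
Step 6: ref 2 -> HIT, frames=[5,6,2]
Step 7: ref 5 -> HIT, frames=[5,6,2]
Step 8: ref 1 -> FAULT, evict 6, frames=[5,1,2]
At step 8: evicted page 6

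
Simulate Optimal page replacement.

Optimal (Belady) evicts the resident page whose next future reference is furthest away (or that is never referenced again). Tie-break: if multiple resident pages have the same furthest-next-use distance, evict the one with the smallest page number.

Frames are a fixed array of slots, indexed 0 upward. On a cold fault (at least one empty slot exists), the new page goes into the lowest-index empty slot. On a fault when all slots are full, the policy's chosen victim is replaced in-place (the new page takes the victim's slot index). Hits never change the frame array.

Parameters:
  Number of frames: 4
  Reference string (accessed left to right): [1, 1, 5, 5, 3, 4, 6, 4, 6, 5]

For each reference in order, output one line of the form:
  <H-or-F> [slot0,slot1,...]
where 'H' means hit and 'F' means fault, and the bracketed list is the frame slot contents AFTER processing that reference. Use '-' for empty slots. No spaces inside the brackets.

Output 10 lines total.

F [1,-,-,-]
H [1,-,-,-]
F [1,5,-,-]
H [1,5,-,-]
F [1,5,3,-]
F [1,5,3,4]
F [6,5,3,4]
H [6,5,3,4]
H [6,5,3,4]
H [6,5,3,4]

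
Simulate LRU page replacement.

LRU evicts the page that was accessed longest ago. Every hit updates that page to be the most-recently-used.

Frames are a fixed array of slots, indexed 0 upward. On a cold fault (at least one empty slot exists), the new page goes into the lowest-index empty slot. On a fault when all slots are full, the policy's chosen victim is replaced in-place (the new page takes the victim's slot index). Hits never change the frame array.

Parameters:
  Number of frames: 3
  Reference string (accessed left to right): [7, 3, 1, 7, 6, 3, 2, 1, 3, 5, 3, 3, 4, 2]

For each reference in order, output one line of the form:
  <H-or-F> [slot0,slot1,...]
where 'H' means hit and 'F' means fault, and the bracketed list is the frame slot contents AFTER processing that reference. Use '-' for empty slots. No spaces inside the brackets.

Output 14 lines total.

F [7,-,-]
F [7,3,-]
F [7,3,1]
H [7,3,1]
F [7,6,1]
F [7,6,3]
F [2,6,3]
F [2,1,3]
H [2,1,3]
F [5,1,3]
H [5,1,3]
H [5,1,3]
F [5,4,3]
F [2,4,3]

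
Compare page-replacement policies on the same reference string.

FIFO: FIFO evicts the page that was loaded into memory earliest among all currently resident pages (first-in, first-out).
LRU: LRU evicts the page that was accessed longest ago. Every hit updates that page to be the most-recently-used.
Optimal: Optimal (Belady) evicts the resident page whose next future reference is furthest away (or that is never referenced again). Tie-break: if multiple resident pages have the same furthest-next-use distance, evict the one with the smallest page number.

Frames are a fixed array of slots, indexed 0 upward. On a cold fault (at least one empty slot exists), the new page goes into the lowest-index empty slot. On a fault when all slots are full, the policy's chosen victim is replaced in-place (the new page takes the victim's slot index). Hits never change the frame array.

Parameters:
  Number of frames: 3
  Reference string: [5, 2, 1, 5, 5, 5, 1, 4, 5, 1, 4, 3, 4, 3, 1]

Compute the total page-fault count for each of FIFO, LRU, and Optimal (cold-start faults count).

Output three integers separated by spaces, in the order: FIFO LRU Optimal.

Answer: 7 5 5

Derivation:
--- FIFO ---
  step 0: ref 5 -> FAULT, frames=[5,-,-] (faults so far: 1)
  step 1: ref 2 -> FAULT, frames=[5,2,-] (faults so far: 2)
  step 2: ref 1 -> FAULT, frames=[5,2,1] (faults so far: 3)
  step 3: ref 5 -> HIT, frames=[5,2,1] (faults so far: 3)
  step 4: ref 5 -> HIT, frames=[5,2,1] (faults so far: 3)
  step 5: ref 5 -> HIT, frames=[5,2,1] (faults so far: 3)
  step 6: ref 1 -> HIT, frames=[5,2,1] (faults so far: 3)
  step 7: ref 4 -> FAULT, evict 5, frames=[4,2,1] (faults so far: 4)
  step 8: ref 5 -> FAULT, evict 2, frames=[4,5,1] (faults so far: 5)
  step 9: ref 1 -> HIT, frames=[4,5,1] (faults so far: 5)
  step 10: ref 4 -> HIT, frames=[4,5,1] (faults so far: 5)
  step 11: ref 3 -> FAULT, evict 1, frames=[4,5,3] (faults so far: 6)
  step 12: ref 4 -> HIT, frames=[4,5,3] (faults so far: 6)
  step 13: ref 3 -> HIT, frames=[4,5,3] (faults so far: 6)
  step 14: ref 1 -> FAULT, evict 4, frames=[1,5,3] (faults so far: 7)
  FIFO total faults: 7
--- LRU ---
  step 0: ref 5 -> FAULT, frames=[5,-,-] (faults so far: 1)
  step 1: ref 2 -> FAULT, frames=[5,2,-] (faults so far: 2)
  step 2: ref 1 -> FAULT, frames=[5,2,1] (faults so far: 3)
  step 3: ref 5 -> HIT, frames=[5,2,1] (faults so far: 3)
  step 4: ref 5 -> HIT, frames=[5,2,1] (faults so far: 3)
  step 5: ref 5 -> HIT, frames=[5,2,1] (faults so far: 3)
  step 6: ref 1 -> HIT, frames=[5,2,1] (faults so far: 3)
  step 7: ref 4 -> FAULT, evict 2, frames=[5,4,1] (faults so far: 4)
  step 8: ref 5 -> HIT, frames=[5,4,1] (faults so far: 4)
  step 9: ref 1 -> HIT, frames=[5,4,1] (faults so far: 4)
  step 10: ref 4 -> HIT, frames=[5,4,1] (faults so far: 4)
  step 11: ref 3 -> FAULT, evict 5, frames=[3,4,1] (faults so far: 5)
  step 12: ref 4 -> HIT, frames=[3,4,1] (faults so far: 5)
  step 13: ref 3 -> HIT, frames=[3,4,1] (faults so far: 5)
  step 14: ref 1 -> HIT, frames=[3,4,1] (faults so far: 5)
  LRU total faults: 5
--- Optimal ---
  step 0: ref 5 -> FAULT, frames=[5,-,-] (faults so far: 1)
  step 1: ref 2 -> FAULT, frames=[5,2,-] (faults so far: 2)
  step 2: ref 1 -> FAULT, frames=[5,2,1] (faults so far: 3)
  step 3: ref 5 -> HIT, frames=[5,2,1] (faults so far: 3)
  step 4: ref 5 -> HIT, frames=[5,2,1] (faults so far: 3)
  step 5: ref 5 -> HIT, frames=[5,2,1] (faults so far: 3)
  step 6: ref 1 -> HIT, frames=[5,2,1] (faults so far: 3)
  step 7: ref 4 -> FAULT, evict 2, frames=[5,4,1] (faults so far: 4)
  step 8: ref 5 -> HIT, frames=[5,4,1] (faults so far: 4)
  step 9: ref 1 -> HIT, frames=[5,4,1] (faults so far: 4)
  step 10: ref 4 -> HIT, frames=[5,4,1] (faults so far: 4)
  step 11: ref 3 -> FAULT, evict 5, frames=[3,4,1] (faults so far: 5)
  step 12: ref 4 -> HIT, frames=[3,4,1] (faults so far: 5)
  step 13: ref 3 -> HIT, frames=[3,4,1] (faults so far: 5)
  step 14: ref 1 -> HIT, frames=[3,4,1] (faults so far: 5)
  Optimal total faults: 5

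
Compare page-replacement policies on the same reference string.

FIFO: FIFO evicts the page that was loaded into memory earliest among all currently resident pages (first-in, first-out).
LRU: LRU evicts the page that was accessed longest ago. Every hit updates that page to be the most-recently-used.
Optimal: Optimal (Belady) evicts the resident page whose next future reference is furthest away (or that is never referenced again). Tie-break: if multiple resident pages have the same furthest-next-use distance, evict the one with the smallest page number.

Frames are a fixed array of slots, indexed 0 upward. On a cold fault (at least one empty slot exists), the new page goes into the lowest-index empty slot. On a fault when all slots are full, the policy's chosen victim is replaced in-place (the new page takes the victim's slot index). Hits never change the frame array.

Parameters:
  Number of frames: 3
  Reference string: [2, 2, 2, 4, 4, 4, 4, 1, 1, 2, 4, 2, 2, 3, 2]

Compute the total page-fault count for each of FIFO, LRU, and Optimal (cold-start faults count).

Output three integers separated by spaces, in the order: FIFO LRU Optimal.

Answer: 5 4 4

Derivation:
--- FIFO ---
  step 0: ref 2 -> FAULT, frames=[2,-,-] (faults so far: 1)
  step 1: ref 2 -> HIT, frames=[2,-,-] (faults so far: 1)
  step 2: ref 2 -> HIT, frames=[2,-,-] (faults so far: 1)
  step 3: ref 4 -> FAULT, frames=[2,4,-] (faults so far: 2)
  step 4: ref 4 -> HIT, frames=[2,4,-] (faults so far: 2)
  step 5: ref 4 -> HIT, frames=[2,4,-] (faults so far: 2)
  step 6: ref 4 -> HIT, frames=[2,4,-] (faults so far: 2)
  step 7: ref 1 -> FAULT, frames=[2,4,1] (faults so far: 3)
  step 8: ref 1 -> HIT, frames=[2,4,1] (faults so far: 3)
  step 9: ref 2 -> HIT, frames=[2,4,1] (faults so far: 3)
  step 10: ref 4 -> HIT, frames=[2,4,1] (faults so far: 3)
  step 11: ref 2 -> HIT, frames=[2,4,1] (faults so far: 3)
  step 12: ref 2 -> HIT, frames=[2,4,1] (faults so far: 3)
  step 13: ref 3 -> FAULT, evict 2, frames=[3,4,1] (faults so far: 4)
  step 14: ref 2 -> FAULT, evict 4, frames=[3,2,1] (faults so far: 5)
  FIFO total faults: 5
--- LRU ---
  step 0: ref 2 -> FAULT, frames=[2,-,-] (faults so far: 1)
  step 1: ref 2 -> HIT, frames=[2,-,-] (faults so far: 1)
  step 2: ref 2 -> HIT, frames=[2,-,-] (faults so far: 1)
  step 3: ref 4 -> FAULT, frames=[2,4,-] (faults so far: 2)
  step 4: ref 4 -> HIT, frames=[2,4,-] (faults so far: 2)
  step 5: ref 4 -> HIT, frames=[2,4,-] (faults so far: 2)
  step 6: ref 4 -> HIT, frames=[2,4,-] (faults so far: 2)
  step 7: ref 1 -> FAULT, frames=[2,4,1] (faults so far: 3)
  step 8: ref 1 -> HIT, frames=[2,4,1] (faults so far: 3)
  step 9: ref 2 -> HIT, frames=[2,4,1] (faults so far: 3)
  step 10: ref 4 -> HIT, frames=[2,4,1] (faults so far: 3)
  step 11: ref 2 -> HIT, frames=[2,4,1] (faults so far: 3)
  step 12: ref 2 -> HIT, frames=[2,4,1] (faults so far: 3)
  step 13: ref 3 -> FAULT, evict 1, frames=[2,4,3] (faults so far: 4)
  step 14: ref 2 -> HIT, frames=[2,4,3] (faults so far: 4)
  LRU total faults: 4
--- Optimal ---
  step 0: ref 2 -> FAULT, frames=[2,-,-] (faults so far: 1)
  step 1: ref 2 -> HIT, frames=[2,-,-] (faults so far: 1)
  step 2: ref 2 -> HIT, frames=[2,-,-] (faults so far: 1)
  step 3: ref 4 -> FAULT, frames=[2,4,-] (faults so far: 2)
  step 4: ref 4 -> HIT, frames=[2,4,-] (faults so far: 2)
  step 5: ref 4 -> HIT, frames=[2,4,-] (faults so far: 2)
  step 6: ref 4 -> HIT, frames=[2,4,-] (faults so far: 2)
  step 7: ref 1 -> FAULT, frames=[2,4,1] (faults so far: 3)
  step 8: ref 1 -> HIT, frames=[2,4,1] (faults so far: 3)
  step 9: ref 2 -> HIT, frames=[2,4,1] (faults so far: 3)
  step 10: ref 4 -> HIT, frames=[2,4,1] (faults so far: 3)
  step 11: ref 2 -> HIT, frames=[2,4,1] (faults so far: 3)
  step 12: ref 2 -> HIT, frames=[2,4,1] (faults so far: 3)
  step 13: ref 3 -> FAULT, evict 1, frames=[2,4,3] (faults so far: 4)
  step 14: ref 2 -> HIT, frames=[2,4,3] (faults so far: 4)
  Optimal total faults: 4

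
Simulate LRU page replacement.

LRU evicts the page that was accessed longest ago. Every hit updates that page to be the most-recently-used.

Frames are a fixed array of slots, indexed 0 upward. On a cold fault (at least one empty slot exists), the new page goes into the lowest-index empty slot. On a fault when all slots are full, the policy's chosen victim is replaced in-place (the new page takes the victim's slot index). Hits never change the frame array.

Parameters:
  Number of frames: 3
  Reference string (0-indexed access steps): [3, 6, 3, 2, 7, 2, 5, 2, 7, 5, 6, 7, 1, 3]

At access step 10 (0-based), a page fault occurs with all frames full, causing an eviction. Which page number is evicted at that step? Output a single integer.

Answer: 2

Derivation:
Step 0: ref 3 -> FAULT, frames=[3,-,-]
Step 1: ref 6 -> FAULT, frames=[3,6,-]
Step 2: ref 3 -> HIT, frames=[3,6,-]
Step 3: ref 2 -> FAULT, frames=[3,6,2]
Step 4: ref 7 -> FAULT, evict 6, frames=[3,7,2]
Step 5: ref 2 -> HIT, frames=[3,7,2]
Step 6: ref 5 -> FAULT, evict 3, frames=[5,7,2]
Step 7: ref 2 -> HIT, frames=[5,7,2]
Step 8: ref 7 -> HIT, frames=[5,7,2]
Step 9: ref 5 -> HIT, frames=[5,7,2]
Step 10: ref 6 -> FAULT, evict 2, frames=[5,7,6]
At step 10: evicted page 2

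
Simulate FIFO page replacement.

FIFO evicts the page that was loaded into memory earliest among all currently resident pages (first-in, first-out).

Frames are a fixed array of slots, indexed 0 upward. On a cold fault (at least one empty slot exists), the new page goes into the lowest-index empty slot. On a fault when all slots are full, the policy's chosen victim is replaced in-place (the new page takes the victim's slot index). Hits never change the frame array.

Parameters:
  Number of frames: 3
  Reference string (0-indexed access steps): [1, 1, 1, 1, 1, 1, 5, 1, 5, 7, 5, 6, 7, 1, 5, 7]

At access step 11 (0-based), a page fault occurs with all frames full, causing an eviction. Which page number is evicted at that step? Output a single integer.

Step 0: ref 1 -> FAULT, frames=[1,-,-]
Step 1: ref 1 -> HIT, frames=[1,-,-]
Step 2: ref 1 -> HIT, frames=[1,-,-]
Step 3: ref 1 -> HIT, frames=[1,-,-]
Step 4: ref 1 -> HIT, frames=[1,-,-]
Step 5: ref 1 -> HIT, frames=[1,-,-]
Step 6: ref 5 -> FAULT, frames=[1,5,-]
Step 7: ref 1 -> HIT, frames=[1,5,-]
Step 8: ref 5 -> HIT, frames=[1,5,-]
Step 9: ref 7 -> FAULT, frames=[1,5,7]
Step 10: ref 5 -> HIT, frames=[1,5,7]
Step 11: ref 6 -> FAULT, evict 1, frames=[6,5,7]
At step 11: evicted page 1

Answer: 1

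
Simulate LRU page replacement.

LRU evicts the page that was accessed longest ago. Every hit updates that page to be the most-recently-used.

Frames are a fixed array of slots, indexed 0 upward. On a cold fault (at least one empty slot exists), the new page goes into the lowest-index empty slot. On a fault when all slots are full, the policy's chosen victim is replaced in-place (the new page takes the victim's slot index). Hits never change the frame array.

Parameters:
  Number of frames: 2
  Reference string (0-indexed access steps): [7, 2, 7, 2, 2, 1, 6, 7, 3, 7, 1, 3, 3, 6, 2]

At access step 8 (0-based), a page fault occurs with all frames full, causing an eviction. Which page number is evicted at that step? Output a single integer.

Step 0: ref 7 -> FAULT, frames=[7,-]
Step 1: ref 2 -> FAULT, frames=[7,2]
Step 2: ref 7 -> HIT, frames=[7,2]
Step 3: ref 2 -> HIT, frames=[7,2]
Step 4: ref 2 -> HIT, frames=[7,2]
Step 5: ref 1 -> FAULT, evict 7, frames=[1,2]
Step 6: ref 6 -> FAULT, evict 2, frames=[1,6]
Step 7: ref 7 -> FAULT, evict 1, frames=[7,6]
Step 8: ref 3 -> FAULT, evict 6, frames=[7,3]
At step 8: evicted page 6

Answer: 6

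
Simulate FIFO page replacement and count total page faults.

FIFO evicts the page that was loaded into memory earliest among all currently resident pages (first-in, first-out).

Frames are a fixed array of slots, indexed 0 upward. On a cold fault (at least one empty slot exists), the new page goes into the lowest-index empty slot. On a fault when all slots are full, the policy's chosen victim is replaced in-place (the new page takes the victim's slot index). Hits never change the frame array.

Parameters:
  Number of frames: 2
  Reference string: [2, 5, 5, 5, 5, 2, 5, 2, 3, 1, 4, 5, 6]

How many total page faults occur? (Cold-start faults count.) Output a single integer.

Step 0: ref 2 → FAULT, frames=[2,-]
Step 1: ref 5 → FAULT, frames=[2,5]
Step 2: ref 5 → HIT, frames=[2,5]
Step 3: ref 5 → HIT, frames=[2,5]
Step 4: ref 5 → HIT, frames=[2,5]
Step 5: ref 2 → HIT, frames=[2,5]
Step 6: ref 5 → HIT, frames=[2,5]
Step 7: ref 2 → HIT, frames=[2,5]
Step 8: ref 3 → FAULT (evict 2), frames=[3,5]
Step 9: ref 1 → FAULT (evict 5), frames=[3,1]
Step 10: ref 4 → FAULT (evict 3), frames=[4,1]
Step 11: ref 5 → FAULT (evict 1), frames=[4,5]
Step 12: ref 6 → FAULT (evict 4), frames=[6,5]
Total faults: 7

Answer: 7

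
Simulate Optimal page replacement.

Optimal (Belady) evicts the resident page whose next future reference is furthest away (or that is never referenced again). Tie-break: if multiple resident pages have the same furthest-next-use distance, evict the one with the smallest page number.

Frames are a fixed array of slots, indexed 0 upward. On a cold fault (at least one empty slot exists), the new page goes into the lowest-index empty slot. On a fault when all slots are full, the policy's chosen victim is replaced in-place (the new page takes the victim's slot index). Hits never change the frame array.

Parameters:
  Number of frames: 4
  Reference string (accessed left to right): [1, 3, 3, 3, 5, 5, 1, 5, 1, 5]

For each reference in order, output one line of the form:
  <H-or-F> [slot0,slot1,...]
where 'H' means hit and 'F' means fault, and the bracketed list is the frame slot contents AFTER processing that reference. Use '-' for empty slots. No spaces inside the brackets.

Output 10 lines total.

F [1,-,-,-]
F [1,3,-,-]
H [1,3,-,-]
H [1,3,-,-]
F [1,3,5,-]
H [1,3,5,-]
H [1,3,5,-]
H [1,3,5,-]
H [1,3,5,-]
H [1,3,5,-]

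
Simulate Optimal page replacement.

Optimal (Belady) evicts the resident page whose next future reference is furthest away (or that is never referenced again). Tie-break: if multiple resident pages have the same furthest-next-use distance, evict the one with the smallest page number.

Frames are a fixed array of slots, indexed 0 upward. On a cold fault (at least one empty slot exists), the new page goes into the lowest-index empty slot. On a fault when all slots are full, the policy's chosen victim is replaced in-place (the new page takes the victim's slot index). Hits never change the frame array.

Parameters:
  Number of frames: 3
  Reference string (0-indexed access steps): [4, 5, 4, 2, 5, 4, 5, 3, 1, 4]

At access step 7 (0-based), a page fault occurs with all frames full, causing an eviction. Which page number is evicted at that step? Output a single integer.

Step 0: ref 4 -> FAULT, frames=[4,-,-]
Step 1: ref 5 -> FAULT, frames=[4,5,-]
Step 2: ref 4 -> HIT, frames=[4,5,-]
Step 3: ref 2 -> FAULT, frames=[4,5,2]
Step 4: ref 5 -> HIT, frames=[4,5,2]
Step 5: ref 4 -> HIT, frames=[4,5,2]
Step 6: ref 5 -> HIT, frames=[4,5,2]
Step 7: ref 3 -> FAULT, evict 2, frames=[4,5,3]
At step 7: evicted page 2

Answer: 2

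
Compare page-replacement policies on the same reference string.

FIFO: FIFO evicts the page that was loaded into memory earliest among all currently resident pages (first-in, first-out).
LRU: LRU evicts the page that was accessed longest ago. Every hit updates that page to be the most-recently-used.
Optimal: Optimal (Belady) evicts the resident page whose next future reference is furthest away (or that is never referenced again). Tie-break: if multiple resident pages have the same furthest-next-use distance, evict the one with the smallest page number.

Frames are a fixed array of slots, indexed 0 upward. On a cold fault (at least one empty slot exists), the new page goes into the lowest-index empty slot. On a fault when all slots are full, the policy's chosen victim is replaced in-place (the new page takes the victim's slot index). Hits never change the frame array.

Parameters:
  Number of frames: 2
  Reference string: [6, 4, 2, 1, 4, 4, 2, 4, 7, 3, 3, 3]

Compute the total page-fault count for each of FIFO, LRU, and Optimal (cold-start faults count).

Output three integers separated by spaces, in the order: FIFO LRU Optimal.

--- FIFO ---
  step 0: ref 6 -> FAULT, frames=[6,-] (faults so far: 1)
  step 1: ref 4 -> FAULT, frames=[6,4] (faults so far: 2)
  step 2: ref 2 -> FAULT, evict 6, frames=[2,4] (faults so far: 3)
  step 3: ref 1 -> FAULT, evict 4, frames=[2,1] (faults so far: 4)
  step 4: ref 4 -> FAULT, evict 2, frames=[4,1] (faults so far: 5)
  step 5: ref 4 -> HIT, frames=[4,1] (faults so far: 5)
  step 6: ref 2 -> FAULT, evict 1, frames=[4,2] (faults so far: 6)
  step 7: ref 4 -> HIT, frames=[4,2] (faults so far: 6)
  step 8: ref 7 -> FAULT, evict 4, frames=[7,2] (faults so far: 7)
  step 9: ref 3 -> FAULT, evict 2, frames=[7,3] (faults so far: 8)
  step 10: ref 3 -> HIT, frames=[7,3] (faults so far: 8)
  step 11: ref 3 -> HIT, frames=[7,3] (faults so far: 8)
  FIFO total faults: 8
--- LRU ---
  step 0: ref 6 -> FAULT, frames=[6,-] (faults so far: 1)
  step 1: ref 4 -> FAULT, frames=[6,4] (faults so far: 2)
  step 2: ref 2 -> FAULT, evict 6, frames=[2,4] (faults so far: 3)
  step 3: ref 1 -> FAULT, evict 4, frames=[2,1] (faults so far: 4)
  step 4: ref 4 -> FAULT, evict 2, frames=[4,1] (faults so far: 5)
  step 5: ref 4 -> HIT, frames=[4,1] (faults so far: 5)
  step 6: ref 2 -> FAULT, evict 1, frames=[4,2] (faults so far: 6)
  step 7: ref 4 -> HIT, frames=[4,2] (faults so far: 6)
  step 8: ref 7 -> FAULT, evict 2, frames=[4,7] (faults so far: 7)
  step 9: ref 3 -> FAULT, evict 4, frames=[3,7] (faults so far: 8)
  step 10: ref 3 -> HIT, frames=[3,7] (faults so far: 8)
  step 11: ref 3 -> HIT, frames=[3,7] (faults so far: 8)
  LRU total faults: 8
--- Optimal ---
  step 0: ref 6 -> FAULT, frames=[6,-] (faults so far: 1)
  step 1: ref 4 -> FAULT, frames=[6,4] (faults so far: 2)
  step 2: ref 2 -> FAULT, evict 6, frames=[2,4] (faults so far: 3)
  step 3: ref 1 -> FAULT, evict 2, frames=[1,4] (faults so far: 4)
  step 4: ref 4 -> HIT, frames=[1,4] (faults so far: 4)
  step 5: ref 4 -> HIT, frames=[1,4] (faults so far: 4)
  step 6: ref 2 -> FAULT, evict 1, frames=[2,4] (faults so far: 5)
  step 7: ref 4 -> HIT, frames=[2,4] (faults so far: 5)
  step 8: ref 7 -> FAULT, evict 2, frames=[7,4] (faults so far: 6)
  step 9: ref 3 -> FAULT, evict 4, frames=[7,3] (faults so far: 7)
  step 10: ref 3 -> HIT, frames=[7,3] (faults so far: 7)
  step 11: ref 3 -> HIT, frames=[7,3] (faults so far: 7)
  Optimal total faults: 7

Answer: 8 8 7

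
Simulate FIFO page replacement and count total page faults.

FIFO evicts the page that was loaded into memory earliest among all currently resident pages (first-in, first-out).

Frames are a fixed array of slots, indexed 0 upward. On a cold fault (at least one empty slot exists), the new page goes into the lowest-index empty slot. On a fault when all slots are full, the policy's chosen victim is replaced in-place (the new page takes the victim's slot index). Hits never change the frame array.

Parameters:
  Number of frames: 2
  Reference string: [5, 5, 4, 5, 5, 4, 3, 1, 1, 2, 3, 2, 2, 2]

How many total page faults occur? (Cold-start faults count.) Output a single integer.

Step 0: ref 5 → FAULT, frames=[5,-]
Step 1: ref 5 → HIT, frames=[5,-]
Step 2: ref 4 → FAULT, frames=[5,4]
Step 3: ref 5 → HIT, frames=[5,4]
Step 4: ref 5 → HIT, frames=[5,4]
Step 5: ref 4 → HIT, frames=[5,4]
Step 6: ref 3 → FAULT (evict 5), frames=[3,4]
Step 7: ref 1 → FAULT (evict 4), frames=[3,1]
Step 8: ref 1 → HIT, frames=[3,1]
Step 9: ref 2 → FAULT (evict 3), frames=[2,1]
Step 10: ref 3 → FAULT (evict 1), frames=[2,3]
Step 11: ref 2 → HIT, frames=[2,3]
Step 12: ref 2 → HIT, frames=[2,3]
Step 13: ref 2 → HIT, frames=[2,3]
Total faults: 6

Answer: 6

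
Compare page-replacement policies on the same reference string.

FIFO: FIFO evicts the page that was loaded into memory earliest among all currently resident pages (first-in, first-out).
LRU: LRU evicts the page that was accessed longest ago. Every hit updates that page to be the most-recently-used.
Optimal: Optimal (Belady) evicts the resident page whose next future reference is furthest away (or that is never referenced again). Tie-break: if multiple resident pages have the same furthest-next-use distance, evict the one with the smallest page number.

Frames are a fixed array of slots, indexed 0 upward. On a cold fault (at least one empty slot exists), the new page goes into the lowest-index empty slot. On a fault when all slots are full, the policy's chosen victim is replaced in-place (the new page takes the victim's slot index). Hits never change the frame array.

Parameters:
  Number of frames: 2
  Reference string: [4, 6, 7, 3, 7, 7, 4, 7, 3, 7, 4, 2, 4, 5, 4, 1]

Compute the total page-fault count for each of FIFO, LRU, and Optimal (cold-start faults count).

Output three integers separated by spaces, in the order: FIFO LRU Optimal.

Answer: 12 10 10

Derivation:
--- FIFO ---
  step 0: ref 4 -> FAULT, frames=[4,-] (faults so far: 1)
  step 1: ref 6 -> FAULT, frames=[4,6] (faults so far: 2)
  step 2: ref 7 -> FAULT, evict 4, frames=[7,6] (faults so far: 3)
  step 3: ref 3 -> FAULT, evict 6, frames=[7,3] (faults so far: 4)
  step 4: ref 7 -> HIT, frames=[7,3] (faults so far: 4)
  step 5: ref 7 -> HIT, frames=[7,3] (faults so far: 4)
  step 6: ref 4 -> FAULT, evict 7, frames=[4,3] (faults so far: 5)
  step 7: ref 7 -> FAULT, evict 3, frames=[4,7] (faults so far: 6)
  step 8: ref 3 -> FAULT, evict 4, frames=[3,7] (faults so far: 7)
  step 9: ref 7 -> HIT, frames=[3,7] (faults so far: 7)
  step 10: ref 4 -> FAULT, evict 7, frames=[3,4] (faults so far: 8)
  step 11: ref 2 -> FAULT, evict 3, frames=[2,4] (faults so far: 9)
  step 12: ref 4 -> HIT, frames=[2,4] (faults so far: 9)
  step 13: ref 5 -> FAULT, evict 4, frames=[2,5] (faults so far: 10)
  step 14: ref 4 -> FAULT, evict 2, frames=[4,5] (faults so far: 11)
  step 15: ref 1 -> FAULT, evict 5, frames=[4,1] (faults so far: 12)
  FIFO total faults: 12
--- LRU ---
  step 0: ref 4 -> FAULT, frames=[4,-] (faults so far: 1)
  step 1: ref 6 -> FAULT, frames=[4,6] (faults so far: 2)
  step 2: ref 7 -> FAULT, evict 4, frames=[7,6] (faults so far: 3)
  step 3: ref 3 -> FAULT, evict 6, frames=[7,3] (faults so far: 4)
  step 4: ref 7 -> HIT, frames=[7,3] (faults so far: 4)
  step 5: ref 7 -> HIT, frames=[7,3] (faults so far: 4)
  step 6: ref 4 -> FAULT, evict 3, frames=[7,4] (faults so far: 5)
  step 7: ref 7 -> HIT, frames=[7,4] (faults so far: 5)
  step 8: ref 3 -> FAULT, evict 4, frames=[7,3] (faults so far: 6)
  step 9: ref 7 -> HIT, frames=[7,3] (faults so far: 6)
  step 10: ref 4 -> FAULT, evict 3, frames=[7,4] (faults so far: 7)
  step 11: ref 2 -> FAULT, evict 7, frames=[2,4] (faults so far: 8)
  step 12: ref 4 -> HIT, frames=[2,4] (faults so far: 8)
  step 13: ref 5 -> FAULT, evict 2, frames=[5,4] (faults so far: 9)
  step 14: ref 4 -> HIT, frames=[5,4] (faults so far: 9)
  step 15: ref 1 -> FAULT, evict 5, frames=[1,4] (faults so far: 10)
  LRU total faults: 10
--- Optimal ---
  step 0: ref 4 -> FAULT, frames=[4,-] (faults so far: 1)
  step 1: ref 6 -> FAULT, frames=[4,6] (faults so far: 2)
  step 2: ref 7 -> FAULT, evict 6, frames=[4,7] (faults so far: 3)
  step 3: ref 3 -> FAULT, evict 4, frames=[3,7] (faults so far: 4)
  step 4: ref 7 -> HIT, frames=[3,7] (faults so far: 4)
  step 5: ref 7 -> HIT, frames=[3,7] (faults so far: 4)
  step 6: ref 4 -> FAULT, evict 3, frames=[4,7] (faults so far: 5)
  step 7: ref 7 -> HIT, frames=[4,7] (faults so far: 5)
  step 8: ref 3 -> FAULT, evict 4, frames=[3,7] (faults so far: 6)
  step 9: ref 7 -> HIT, frames=[3,7] (faults so far: 6)
  step 10: ref 4 -> FAULT, evict 3, frames=[4,7] (faults so far: 7)
  step 11: ref 2 -> FAULT, evict 7, frames=[4,2] (faults so far: 8)
  step 12: ref 4 -> HIT, frames=[4,2] (faults so far: 8)
  step 13: ref 5 -> FAULT, evict 2, frames=[4,5] (faults so far: 9)
  step 14: ref 4 -> HIT, frames=[4,5] (faults so far: 9)
  step 15: ref 1 -> FAULT, evict 4, frames=[1,5] (faults so far: 10)
  Optimal total faults: 10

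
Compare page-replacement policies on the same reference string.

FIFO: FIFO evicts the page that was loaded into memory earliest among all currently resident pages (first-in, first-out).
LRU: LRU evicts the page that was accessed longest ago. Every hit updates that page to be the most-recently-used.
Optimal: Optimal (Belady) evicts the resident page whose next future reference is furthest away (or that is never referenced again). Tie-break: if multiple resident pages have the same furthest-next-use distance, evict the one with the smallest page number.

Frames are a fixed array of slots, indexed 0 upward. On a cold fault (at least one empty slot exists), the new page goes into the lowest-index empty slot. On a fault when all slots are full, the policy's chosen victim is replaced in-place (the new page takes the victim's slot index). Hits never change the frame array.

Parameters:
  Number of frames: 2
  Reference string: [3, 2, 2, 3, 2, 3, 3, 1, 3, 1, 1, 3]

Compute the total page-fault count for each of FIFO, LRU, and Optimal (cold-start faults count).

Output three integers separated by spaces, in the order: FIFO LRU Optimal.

Answer: 4 3 3

Derivation:
--- FIFO ---
  step 0: ref 3 -> FAULT, frames=[3,-] (faults so far: 1)
  step 1: ref 2 -> FAULT, frames=[3,2] (faults so far: 2)
  step 2: ref 2 -> HIT, frames=[3,2] (faults so far: 2)
  step 3: ref 3 -> HIT, frames=[3,2] (faults so far: 2)
  step 4: ref 2 -> HIT, frames=[3,2] (faults so far: 2)
  step 5: ref 3 -> HIT, frames=[3,2] (faults so far: 2)
  step 6: ref 3 -> HIT, frames=[3,2] (faults so far: 2)
  step 7: ref 1 -> FAULT, evict 3, frames=[1,2] (faults so far: 3)
  step 8: ref 3 -> FAULT, evict 2, frames=[1,3] (faults so far: 4)
  step 9: ref 1 -> HIT, frames=[1,3] (faults so far: 4)
  step 10: ref 1 -> HIT, frames=[1,3] (faults so far: 4)
  step 11: ref 3 -> HIT, frames=[1,3] (faults so far: 4)
  FIFO total faults: 4
--- LRU ---
  step 0: ref 3 -> FAULT, frames=[3,-] (faults so far: 1)
  step 1: ref 2 -> FAULT, frames=[3,2] (faults so far: 2)
  step 2: ref 2 -> HIT, frames=[3,2] (faults so far: 2)
  step 3: ref 3 -> HIT, frames=[3,2] (faults so far: 2)
  step 4: ref 2 -> HIT, frames=[3,2] (faults so far: 2)
  step 5: ref 3 -> HIT, frames=[3,2] (faults so far: 2)
  step 6: ref 3 -> HIT, frames=[3,2] (faults so far: 2)
  step 7: ref 1 -> FAULT, evict 2, frames=[3,1] (faults so far: 3)
  step 8: ref 3 -> HIT, frames=[3,1] (faults so far: 3)
  step 9: ref 1 -> HIT, frames=[3,1] (faults so far: 3)
  step 10: ref 1 -> HIT, frames=[3,1] (faults so far: 3)
  step 11: ref 3 -> HIT, frames=[3,1] (faults so far: 3)
  LRU total faults: 3
--- Optimal ---
  step 0: ref 3 -> FAULT, frames=[3,-] (faults so far: 1)
  step 1: ref 2 -> FAULT, frames=[3,2] (faults so far: 2)
  step 2: ref 2 -> HIT, frames=[3,2] (faults so far: 2)
  step 3: ref 3 -> HIT, frames=[3,2] (faults so far: 2)
  step 4: ref 2 -> HIT, frames=[3,2] (faults so far: 2)
  step 5: ref 3 -> HIT, frames=[3,2] (faults so far: 2)
  step 6: ref 3 -> HIT, frames=[3,2] (faults so far: 2)
  step 7: ref 1 -> FAULT, evict 2, frames=[3,1] (faults so far: 3)
  step 8: ref 3 -> HIT, frames=[3,1] (faults so far: 3)
  step 9: ref 1 -> HIT, frames=[3,1] (faults so far: 3)
  step 10: ref 1 -> HIT, frames=[3,1] (faults so far: 3)
  step 11: ref 3 -> HIT, frames=[3,1] (faults so far: 3)
  Optimal total faults: 3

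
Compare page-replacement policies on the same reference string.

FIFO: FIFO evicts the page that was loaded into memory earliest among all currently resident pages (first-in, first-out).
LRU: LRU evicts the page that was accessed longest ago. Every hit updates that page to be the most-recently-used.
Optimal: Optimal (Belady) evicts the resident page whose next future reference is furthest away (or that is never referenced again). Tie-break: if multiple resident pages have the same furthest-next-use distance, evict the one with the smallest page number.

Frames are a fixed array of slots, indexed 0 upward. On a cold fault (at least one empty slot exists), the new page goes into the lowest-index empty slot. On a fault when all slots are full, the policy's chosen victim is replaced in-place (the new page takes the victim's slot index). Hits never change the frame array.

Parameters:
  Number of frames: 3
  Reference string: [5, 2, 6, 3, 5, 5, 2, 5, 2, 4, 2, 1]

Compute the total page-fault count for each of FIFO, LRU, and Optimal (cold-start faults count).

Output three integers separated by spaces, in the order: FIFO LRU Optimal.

Answer: 8 8 6

Derivation:
--- FIFO ---
  step 0: ref 5 -> FAULT, frames=[5,-,-] (faults so far: 1)
  step 1: ref 2 -> FAULT, frames=[5,2,-] (faults so far: 2)
  step 2: ref 6 -> FAULT, frames=[5,2,6] (faults so far: 3)
  step 3: ref 3 -> FAULT, evict 5, frames=[3,2,6] (faults so far: 4)
  step 4: ref 5 -> FAULT, evict 2, frames=[3,5,6] (faults so far: 5)
  step 5: ref 5 -> HIT, frames=[3,5,6] (faults so far: 5)
  step 6: ref 2 -> FAULT, evict 6, frames=[3,5,2] (faults so far: 6)
  step 7: ref 5 -> HIT, frames=[3,5,2] (faults so far: 6)
  step 8: ref 2 -> HIT, frames=[3,5,2] (faults so far: 6)
  step 9: ref 4 -> FAULT, evict 3, frames=[4,5,2] (faults so far: 7)
  step 10: ref 2 -> HIT, frames=[4,5,2] (faults so far: 7)
  step 11: ref 1 -> FAULT, evict 5, frames=[4,1,2] (faults so far: 8)
  FIFO total faults: 8
--- LRU ---
  step 0: ref 5 -> FAULT, frames=[5,-,-] (faults so far: 1)
  step 1: ref 2 -> FAULT, frames=[5,2,-] (faults so far: 2)
  step 2: ref 6 -> FAULT, frames=[5,2,6] (faults so far: 3)
  step 3: ref 3 -> FAULT, evict 5, frames=[3,2,6] (faults so far: 4)
  step 4: ref 5 -> FAULT, evict 2, frames=[3,5,6] (faults so far: 5)
  step 5: ref 5 -> HIT, frames=[3,5,6] (faults so far: 5)
  step 6: ref 2 -> FAULT, evict 6, frames=[3,5,2] (faults so far: 6)
  step 7: ref 5 -> HIT, frames=[3,5,2] (faults so far: 6)
  step 8: ref 2 -> HIT, frames=[3,5,2] (faults so far: 6)
  step 9: ref 4 -> FAULT, evict 3, frames=[4,5,2] (faults so far: 7)
  step 10: ref 2 -> HIT, frames=[4,5,2] (faults so far: 7)
  step 11: ref 1 -> FAULT, evict 5, frames=[4,1,2] (faults so far: 8)
  LRU total faults: 8
--- Optimal ---
  step 0: ref 5 -> FAULT, frames=[5,-,-] (faults so far: 1)
  step 1: ref 2 -> FAULT, frames=[5,2,-] (faults so far: 2)
  step 2: ref 6 -> FAULT, frames=[5,2,6] (faults so far: 3)
  step 3: ref 3 -> FAULT, evict 6, frames=[5,2,3] (faults so far: 4)
  step 4: ref 5 -> HIT, frames=[5,2,3] (faults so far: 4)
  step 5: ref 5 -> HIT, frames=[5,2,3] (faults so far: 4)
  step 6: ref 2 -> HIT, frames=[5,2,3] (faults so far: 4)
  step 7: ref 5 -> HIT, frames=[5,2,3] (faults so far: 4)
  step 8: ref 2 -> HIT, frames=[5,2,3] (faults so far: 4)
  step 9: ref 4 -> FAULT, evict 3, frames=[5,2,4] (faults so far: 5)
  step 10: ref 2 -> HIT, frames=[5,2,4] (faults so far: 5)
  step 11: ref 1 -> FAULT, evict 2, frames=[5,1,4] (faults so far: 6)
  Optimal total faults: 6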